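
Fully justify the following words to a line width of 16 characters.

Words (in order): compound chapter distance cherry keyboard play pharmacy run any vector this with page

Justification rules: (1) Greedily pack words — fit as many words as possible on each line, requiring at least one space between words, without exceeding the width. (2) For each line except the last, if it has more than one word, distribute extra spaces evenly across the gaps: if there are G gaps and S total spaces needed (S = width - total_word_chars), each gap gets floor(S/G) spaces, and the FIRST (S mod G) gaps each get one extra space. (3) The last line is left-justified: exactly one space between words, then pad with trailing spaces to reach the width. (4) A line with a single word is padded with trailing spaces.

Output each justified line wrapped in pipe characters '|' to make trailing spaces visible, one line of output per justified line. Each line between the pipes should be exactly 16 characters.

Answer: |compound chapter|
|distance  cherry|
|keyboard    play|
|pharmacy run any|
|vector this with|
|page            |

Derivation:
Line 1: ['compound', 'chapter'] (min_width=16, slack=0)
Line 2: ['distance', 'cherry'] (min_width=15, slack=1)
Line 3: ['keyboard', 'play'] (min_width=13, slack=3)
Line 4: ['pharmacy', 'run', 'any'] (min_width=16, slack=0)
Line 5: ['vector', 'this', 'with'] (min_width=16, slack=0)
Line 6: ['page'] (min_width=4, slack=12)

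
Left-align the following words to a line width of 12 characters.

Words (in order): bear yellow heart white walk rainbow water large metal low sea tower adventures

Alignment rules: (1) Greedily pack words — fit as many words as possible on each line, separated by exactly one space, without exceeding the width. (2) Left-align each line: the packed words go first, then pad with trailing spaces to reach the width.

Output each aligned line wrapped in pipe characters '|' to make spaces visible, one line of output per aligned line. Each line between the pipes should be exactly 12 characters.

Answer: |bear yellow |
|heart white |
|walk rainbow|
|water large |
|metal low   |
|sea tower   |
|adventures  |

Derivation:
Line 1: ['bear', 'yellow'] (min_width=11, slack=1)
Line 2: ['heart', 'white'] (min_width=11, slack=1)
Line 3: ['walk', 'rainbow'] (min_width=12, slack=0)
Line 4: ['water', 'large'] (min_width=11, slack=1)
Line 5: ['metal', 'low'] (min_width=9, slack=3)
Line 6: ['sea', 'tower'] (min_width=9, slack=3)
Line 7: ['adventures'] (min_width=10, slack=2)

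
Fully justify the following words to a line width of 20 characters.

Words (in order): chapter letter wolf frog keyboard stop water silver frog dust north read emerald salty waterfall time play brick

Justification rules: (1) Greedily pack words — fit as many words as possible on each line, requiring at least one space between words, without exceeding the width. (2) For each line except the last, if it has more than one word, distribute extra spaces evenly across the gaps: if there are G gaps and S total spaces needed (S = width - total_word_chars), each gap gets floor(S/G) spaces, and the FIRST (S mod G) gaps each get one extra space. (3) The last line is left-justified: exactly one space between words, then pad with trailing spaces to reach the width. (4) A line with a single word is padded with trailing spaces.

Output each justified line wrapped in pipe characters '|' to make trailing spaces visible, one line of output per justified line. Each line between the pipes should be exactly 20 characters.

Line 1: ['chapter', 'letter', 'wolf'] (min_width=19, slack=1)
Line 2: ['frog', 'keyboard', 'stop'] (min_width=18, slack=2)
Line 3: ['water', 'silver', 'frog'] (min_width=17, slack=3)
Line 4: ['dust', 'north', 'read'] (min_width=15, slack=5)
Line 5: ['emerald', 'salty'] (min_width=13, slack=7)
Line 6: ['waterfall', 'time', 'play'] (min_width=19, slack=1)
Line 7: ['brick'] (min_width=5, slack=15)

Answer: |chapter  letter wolf|
|frog  keyboard  stop|
|water   silver  frog|
|dust    north   read|
|emerald        salty|
|waterfall  time play|
|brick               |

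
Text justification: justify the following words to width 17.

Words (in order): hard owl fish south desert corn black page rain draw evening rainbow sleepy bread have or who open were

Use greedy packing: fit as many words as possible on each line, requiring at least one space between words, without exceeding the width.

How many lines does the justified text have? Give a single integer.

Answer: 7

Derivation:
Line 1: ['hard', 'owl', 'fish'] (min_width=13, slack=4)
Line 2: ['south', 'desert', 'corn'] (min_width=17, slack=0)
Line 3: ['black', 'page', 'rain'] (min_width=15, slack=2)
Line 4: ['draw', 'evening'] (min_width=12, slack=5)
Line 5: ['rainbow', 'sleepy'] (min_width=14, slack=3)
Line 6: ['bread', 'have', 'or', 'who'] (min_width=17, slack=0)
Line 7: ['open', 'were'] (min_width=9, slack=8)
Total lines: 7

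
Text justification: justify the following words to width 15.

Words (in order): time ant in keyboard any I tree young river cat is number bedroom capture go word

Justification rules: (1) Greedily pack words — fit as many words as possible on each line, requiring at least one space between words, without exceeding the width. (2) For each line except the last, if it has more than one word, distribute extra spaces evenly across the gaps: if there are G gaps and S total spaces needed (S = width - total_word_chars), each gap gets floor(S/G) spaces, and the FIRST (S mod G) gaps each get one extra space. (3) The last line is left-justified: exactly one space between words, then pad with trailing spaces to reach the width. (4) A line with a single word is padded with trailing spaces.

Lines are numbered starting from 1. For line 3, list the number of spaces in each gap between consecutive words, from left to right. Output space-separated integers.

Answer: 6

Derivation:
Line 1: ['time', 'ant', 'in'] (min_width=11, slack=4)
Line 2: ['keyboard', 'any', 'I'] (min_width=14, slack=1)
Line 3: ['tree', 'young'] (min_width=10, slack=5)
Line 4: ['river', 'cat', 'is'] (min_width=12, slack=3)
Line 5: ['number', 'bedroom'] (min_width=14, slack=1)
Line 6: ['capture', 'go', 'word'] (min_width=15, slack=0)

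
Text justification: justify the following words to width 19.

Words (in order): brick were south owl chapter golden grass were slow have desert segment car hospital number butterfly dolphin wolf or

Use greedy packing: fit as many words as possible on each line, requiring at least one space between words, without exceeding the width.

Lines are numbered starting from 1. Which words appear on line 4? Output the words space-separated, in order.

Answer: have desert segment

Derivation:
Line 1: ['brick', 'were', 'south'] (min_width=16, slack=3)
Line 2: ['owl', 'chapter', 'golden'] (min_width=18, slack=1)
Line 3: ['grass', 'were', 'slow'] (min_width=15, slack=4)
Line 4: ['have', 'desert', 'segment'] (min_width=19, slack=0)
Line 5: ['car', 'hospital', 'number'] (min_width=19, slack=0)
Line 6: ['butterfly', 'dolphin'] (min_width=17, slack=2)
Line 7: ['wolf', 'or'] (min_width=7, slack=12)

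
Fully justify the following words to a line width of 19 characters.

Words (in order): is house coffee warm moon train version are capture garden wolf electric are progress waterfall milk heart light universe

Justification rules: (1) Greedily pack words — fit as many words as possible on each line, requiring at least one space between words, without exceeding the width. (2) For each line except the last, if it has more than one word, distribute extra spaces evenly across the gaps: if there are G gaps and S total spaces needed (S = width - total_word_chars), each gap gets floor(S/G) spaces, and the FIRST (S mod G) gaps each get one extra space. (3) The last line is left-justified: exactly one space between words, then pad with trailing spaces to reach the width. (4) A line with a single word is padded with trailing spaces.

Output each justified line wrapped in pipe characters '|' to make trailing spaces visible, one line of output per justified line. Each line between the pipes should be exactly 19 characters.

Line 1: ['is', 'house', 'coffee'] (min_width=15, slack=4)
Line 2: ['warm', 'moon', 'train'] (min_width=15, slack=4)
Line 3: ['version', 'are', 'capture'] (min_width=19, slack=0)
Line 4: ['garden', 'wolf'] (min_width=11, slack=8)
Line 5: ['electric', 'are'] (min_width=12, slack=7)
Line 6: ['progress', 'waterfall'] (min_width=18, slack=1)
Line 7: ['milk', 'heart', 'light'] (min_width=16, slack=3)
Line 8: ['universe'] (min_width=8, slack=11)

Answer: |is   house   coffee|
|warm   moon   train|
|version are capture|
|garden         wolf|
|electric        are|
|progress  waterfall|
|milk   heart  light|
|universe           |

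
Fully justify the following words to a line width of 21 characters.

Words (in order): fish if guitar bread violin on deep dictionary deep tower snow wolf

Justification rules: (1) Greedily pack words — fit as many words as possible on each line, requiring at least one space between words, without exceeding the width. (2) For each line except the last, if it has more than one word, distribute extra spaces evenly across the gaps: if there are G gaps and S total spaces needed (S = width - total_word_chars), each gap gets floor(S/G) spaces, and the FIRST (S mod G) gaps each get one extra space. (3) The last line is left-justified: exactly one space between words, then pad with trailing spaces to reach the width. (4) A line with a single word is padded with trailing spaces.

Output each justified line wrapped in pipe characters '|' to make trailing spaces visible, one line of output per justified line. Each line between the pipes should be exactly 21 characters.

Answer: |fish  if guitar bread|
|violin     on    deep|
|dictionary deep tower|
|snow wolf            |

Derivation:
Line 1: ['fish', 'if', 'guitar', 'bread'] (min_width=20, slack=1)
Line 2: ['violin', 'on', 'deep'] (min_width=14, slack=7)
Line 3: ['dictionary', 'deep', 'tower'] (min_width=21, slack=0)
Line 4: ['snow', 'wolf'] (min_width=9, slack=12)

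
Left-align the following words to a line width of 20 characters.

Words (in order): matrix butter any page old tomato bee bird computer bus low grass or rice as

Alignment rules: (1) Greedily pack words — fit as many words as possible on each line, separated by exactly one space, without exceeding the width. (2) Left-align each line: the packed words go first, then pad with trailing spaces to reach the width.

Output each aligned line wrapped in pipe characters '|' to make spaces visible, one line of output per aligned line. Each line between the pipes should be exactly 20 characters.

Answer: |matrix butter any   |
|page old tomato bee |
|bird computer bus   |
|low grass or rice as|

Derivation:
Line 1: ['matrix', 'butter', 'any'] (min_width=17, slack=3)
Line 2: ['page', 'old', 'tomato', 'bee'] (min_width=19, slack=1)
Line 3: ['bird', 'computer', 'bus'] (min_width=17, slack=3)
Line 4: ['low', 'grass', 'or', 'rice', 'as'] (min_width=20, slack=0)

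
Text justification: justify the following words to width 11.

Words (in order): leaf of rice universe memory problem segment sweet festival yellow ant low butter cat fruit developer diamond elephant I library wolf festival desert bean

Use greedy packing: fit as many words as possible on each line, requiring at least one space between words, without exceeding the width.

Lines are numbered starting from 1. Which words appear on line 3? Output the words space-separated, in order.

Answer: universe

Derivation:
Line 1: ['leaf', 'of'] (min_width=7, slack=4)
Line 2: ['rice'] (min_width=4, slack=7)
Line 3: ['universe'] (min_width=8, slack=3)
Line 4: ['memory'] (min_width=6, slack=5)
Line 5: ['problem'] (min_width=7, slack=4)
Line 6: ['segment'] (min_width=7, slack=4)
Line 7: ['sweet'] (min_width=5, slack=6)
Line 8: ['festival'] (min_width=8, slack=3)
Line 9: ['yellow', 'ant'] (min_width=10, slack=1)
Line 10: ['low', 'butter'] (min_width=10, slack=1)
Line 11: ['cat', 'fruit'] (min_width=9, slack=2)
Line 12: ['developer'] (min_width=9, slack=2)
Line 13: ['diamond'] (min_width=7, slack=4)
Line 14: ['elephant', 'I'] (min_width=10, slack=1)
Line 15: ['library'] (min_width=7, slack=4)
Line 16: ['wolf'] (min_width=4, slack=7)
Line 17: ['festival'] (min_width=8, slack=3)
Line 18: ['desert', 'bean'] (min_width=11, slack=0)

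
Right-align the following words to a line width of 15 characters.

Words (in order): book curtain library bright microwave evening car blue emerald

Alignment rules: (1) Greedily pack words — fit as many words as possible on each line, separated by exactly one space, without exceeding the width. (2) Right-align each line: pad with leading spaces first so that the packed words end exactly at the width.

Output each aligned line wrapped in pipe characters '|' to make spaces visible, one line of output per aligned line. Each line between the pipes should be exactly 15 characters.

Line 1: ['book', 'curtain'] (min_width=12, slack=3)
Line 2: ['library', 'bright'] (min_width=14, slack=1)
Line 3: ['microwave'] (min_width=9, slack=6)
Line 4: ['evening', 'car'] (min_width=11, slack=4)
Line 5: ['blue', 'emerald'] (min_width=12, slack=3)

Answer: |   book curtain|
| library bright|
|      microwave|
|    evening car|
|   blue emerald|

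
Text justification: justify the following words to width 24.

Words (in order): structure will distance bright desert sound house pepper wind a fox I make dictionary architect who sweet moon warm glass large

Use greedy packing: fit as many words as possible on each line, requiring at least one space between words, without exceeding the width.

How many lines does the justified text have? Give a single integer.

Line 1: ['structure', 'will', 'distance'] (min_width=23, slack=1)
Line 2: ['bright', 'desert', 'sound'] (min_width=19, slack=5)
Line 3: ['house', 'pepper', 'wind', 'a', 'fox'] (min_width=23, slack=1)
Line 4: ['I', 'make', 'dictionary'] (min_width=17, slack=7)
Line 5: ['architect', 'who', 'sweet', 'moon'] (min_width=24, slack=0)
Line 6: ['warm', 'glass', 'large'] (min_width=16, slack=8)
Total lines: 6

Answer: 6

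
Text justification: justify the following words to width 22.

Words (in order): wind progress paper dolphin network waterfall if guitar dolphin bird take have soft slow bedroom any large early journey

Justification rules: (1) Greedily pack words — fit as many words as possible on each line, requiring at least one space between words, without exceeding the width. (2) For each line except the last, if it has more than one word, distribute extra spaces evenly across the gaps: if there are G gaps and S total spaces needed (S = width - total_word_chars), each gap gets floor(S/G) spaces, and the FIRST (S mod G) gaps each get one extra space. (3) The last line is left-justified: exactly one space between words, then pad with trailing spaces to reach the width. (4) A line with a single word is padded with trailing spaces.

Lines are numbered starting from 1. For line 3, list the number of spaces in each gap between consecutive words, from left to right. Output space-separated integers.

Line 1: ['wind', 'progress', 'paper'] (min_width=19, slack=3)
Line 2: ['dolphin', 'network'] (min_width=15, slack=7)
Line 3: ['waterfall', 'if', 'guitar'] (min_width=19, slack=3)
Line 4: ['dolphin', 'bird', 'take', 'have'] (min_width=22, slack=0)
Line 5: ['soft', 'slow', 'bedroom', 'any'] (min_width=21, slack=1)
Line 6: ['large', 'early', 'journey'] (min_width=19, slack=3)

Answer: 3 2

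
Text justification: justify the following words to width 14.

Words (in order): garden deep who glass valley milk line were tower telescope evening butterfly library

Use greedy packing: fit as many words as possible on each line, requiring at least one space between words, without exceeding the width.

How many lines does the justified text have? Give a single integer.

Line 1: ['garden', 'deep'] (min_width=11, slack=3)
Line 2: ['who', 'glass'] (min_width=9, slack=5)
Line 3: ['valley', 'milk'] (min_width=11, slack=3)
Line 4: ['line', 'were'] (min_width=9, slack=5)
Line 5: ['tower'] (min_width=5, slack=9)
Line 6: ['telescope'] (min_width=9, slack=5)
Line 7: ['evening'] (min_width=7, slack=7)
Line 8: ['butterfly'] (min_width=9, slack=5)
Line 9: ['library'] (min_width=7, slack=7)
Total lines: 9

Answer: 9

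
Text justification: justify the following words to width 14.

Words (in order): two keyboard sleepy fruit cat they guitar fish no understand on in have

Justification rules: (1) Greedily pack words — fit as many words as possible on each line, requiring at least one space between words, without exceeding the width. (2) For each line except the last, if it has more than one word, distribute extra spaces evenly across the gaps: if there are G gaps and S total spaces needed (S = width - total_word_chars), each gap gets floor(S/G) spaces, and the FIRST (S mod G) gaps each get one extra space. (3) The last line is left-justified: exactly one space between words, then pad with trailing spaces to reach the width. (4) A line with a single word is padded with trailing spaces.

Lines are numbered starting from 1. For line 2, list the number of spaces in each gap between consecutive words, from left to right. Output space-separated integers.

Answer: 3

Derivation:
Line 1: ['two', 'keyboard'] (min_width=12, slack=2)
Line 2: ['sleepy', 'fruit'] (min_width=12, slack=2)
Line 3: ['cat', 'they'] (min_width=8, slack=6)
Line 4: ['guitar', 'fish', 'no'] (min_width=14, slack=0)
Line 5: ['understand', 'on'] (min_width=13, slack=1)
Line 6: ['in', 'have'] (min_width=7, slack=7)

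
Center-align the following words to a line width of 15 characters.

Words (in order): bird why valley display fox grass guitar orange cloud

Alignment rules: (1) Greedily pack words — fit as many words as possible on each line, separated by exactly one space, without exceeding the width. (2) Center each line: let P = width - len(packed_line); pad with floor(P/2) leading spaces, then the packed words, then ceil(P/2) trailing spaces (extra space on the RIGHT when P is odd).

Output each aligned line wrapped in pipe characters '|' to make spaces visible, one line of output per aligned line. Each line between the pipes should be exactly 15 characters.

Answer: |bird why valley|
|  display fox  |
| grass guitar  |
| orange cloud  |

Derivation:
Line 1: ['bird', 'why', 'valley'] (min_width=15, slack=0)
Line 2: ['display', 'fox'] (min_width=11, slack=4)
Line 3: ['grass', 'guitar'] (min_width=12, slack=3)
Line 4: ['orange', 'cloud'] (min_width=12, slack=3)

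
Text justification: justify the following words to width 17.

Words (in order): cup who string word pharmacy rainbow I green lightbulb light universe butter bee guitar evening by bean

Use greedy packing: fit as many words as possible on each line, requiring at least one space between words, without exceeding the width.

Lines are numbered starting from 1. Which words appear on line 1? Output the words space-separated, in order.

Line 1: ['cup', 'who', 'string'] (min_width=14, slack=3)
Line 2: ['word', 'pharmacy'] (min_width=13, slack=4)
Line 3: ['rainbow', 'I', 'green'] (min_width=15, slack=2)
Line 4: ['lightbulb', 'light'] (min_width=15, slack=2)
Line 5: ['universe', 'butter'] (min_width=15, slack=2)
Line 6: ['bee', 'guitar'] (min_width=10, slack=7)
Line 7: ['evening', 'by', 'bean'] (min_width=15, slack=2)

Answer: cup who string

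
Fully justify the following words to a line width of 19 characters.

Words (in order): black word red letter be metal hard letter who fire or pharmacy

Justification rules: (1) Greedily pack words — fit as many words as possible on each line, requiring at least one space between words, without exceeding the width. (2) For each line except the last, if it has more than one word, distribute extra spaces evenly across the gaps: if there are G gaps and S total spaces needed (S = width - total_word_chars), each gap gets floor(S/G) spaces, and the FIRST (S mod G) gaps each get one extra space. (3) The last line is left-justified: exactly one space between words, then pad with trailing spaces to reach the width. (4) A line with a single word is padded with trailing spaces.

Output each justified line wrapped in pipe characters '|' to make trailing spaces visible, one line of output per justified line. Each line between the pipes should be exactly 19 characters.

Line 1: ['black', 'word', 'red'] (min_width=14, slack=5)
Line 2: ['letter', 'be', 'metal'] (min_width=15, slack=4)
Line 3: ['hard', 'letter', 'who'] (min_width=15, slack=4)
Line 4: ['fire', 'or', 'pharmacy'] (min_width=16, slack=3)

Answer: |black    word   red|
|letter   be   metal|
|hard   letter   who|
|fire or pharmacy   |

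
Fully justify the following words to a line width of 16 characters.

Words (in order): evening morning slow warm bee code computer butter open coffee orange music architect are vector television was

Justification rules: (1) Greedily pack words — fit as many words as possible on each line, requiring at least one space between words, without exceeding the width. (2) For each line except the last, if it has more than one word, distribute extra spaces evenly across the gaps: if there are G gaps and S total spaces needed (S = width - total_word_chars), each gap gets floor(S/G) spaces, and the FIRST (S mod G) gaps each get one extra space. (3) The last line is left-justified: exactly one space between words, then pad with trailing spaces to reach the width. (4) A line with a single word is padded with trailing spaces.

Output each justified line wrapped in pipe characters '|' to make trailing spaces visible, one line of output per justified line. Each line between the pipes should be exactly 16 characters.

Line 1: ['evening', 'morning'] (min_width=15, slack=1)
Line 2: ['slow', 'warm', 'bee'] (min_width=13, slack=3)
Line 3: ['code', 'computer'] (min_width=13, slack=3)
Line 4: ['butter', 'open'] (min_width=11, slack=5)
Line 5: ['coffee', 'orange'] (min_width=13, slack=3)
Line 6: ['music', 'architect'] (min_width=15, slack=1)
Line 7: ['are', 'vector'] (min_width=10, slack=6)
Line 8: ['television', 'was'] (min_width=14, slack=2)

Answer: |evening  morning|
|slow   warm  bee|
|code    computer|
|butter      open|
|coffee    orange|
|music  architect|
|are       vector|
|television was  |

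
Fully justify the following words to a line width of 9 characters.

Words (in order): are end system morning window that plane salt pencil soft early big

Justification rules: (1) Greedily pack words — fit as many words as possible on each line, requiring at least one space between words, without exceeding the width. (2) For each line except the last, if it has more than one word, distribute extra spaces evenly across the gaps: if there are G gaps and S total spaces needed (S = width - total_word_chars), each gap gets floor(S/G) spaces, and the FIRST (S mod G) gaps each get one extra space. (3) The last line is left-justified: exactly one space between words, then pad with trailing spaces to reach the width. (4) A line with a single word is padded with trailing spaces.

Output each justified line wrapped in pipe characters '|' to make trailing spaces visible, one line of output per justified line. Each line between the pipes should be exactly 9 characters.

Line 1: ['are', 'end'] (min_width=7, slack=2)
Line 2: ['system'] (min_width=6, slack=3)
Line 3: ['morning'] (min_width=7, slack=2)
Line 4: ['window'] (min_width=6, slack=3)
Line 5: ['that'] (min_width=4, slack=5)
Line 6: ['plane'] (min_width=5, slack=4)
Line 7: ['salt'] (min_width=4, slack=5)
Line 8: ['pencil'] (min_width=6, slack=3)
Line 9: ['soft'] (min_width=4, slack=5)
Line 10: ['early', 'big'] (min_width=9, slack=0)

Answer: |are   end|
|system   |
|morning  |
|window   |
|that     |
|plane    |
|salt     |
|pencil   |
|soft     |
|early big|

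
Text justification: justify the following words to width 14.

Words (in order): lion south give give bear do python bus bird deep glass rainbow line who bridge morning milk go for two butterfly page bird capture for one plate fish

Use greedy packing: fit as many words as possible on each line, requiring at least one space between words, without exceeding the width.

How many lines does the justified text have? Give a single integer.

Answer: 12

Derivation:
Line 1: ['lion', 'south'] (min_width=10, slack=4)
Line 2: ['give', 'give', 'bear'] (min_width=14, slack=0)
Line 3: ['do', 'python', 'bus'] (min_width=13, slack=1)
Line 4: ['bird', 'deep'] (min_width=9, slack=5)
Line 5: ['glass', 'rainbow'] (min_width=13, slack=1)
Line 6: ['line', 'who'] (min_width=8, slack=6)
Line 7: ['bridge', 'morning'] (min_width=14, slack=0)
Line 8: ['milk', 'go', 'for'] (min_width=11, slack=3)
Line 9: ['two', 'butterfly'] (min_width=13, slack=1)
Line 10: ['page', 'bird'] (min_width=9, slack=5)
Line 11: ['capture', 'for'] (min_width=11, slack=3)
Line 12: ['one', 'plate', 'fish'] (min_width=14, slack=0)
Total lines: 12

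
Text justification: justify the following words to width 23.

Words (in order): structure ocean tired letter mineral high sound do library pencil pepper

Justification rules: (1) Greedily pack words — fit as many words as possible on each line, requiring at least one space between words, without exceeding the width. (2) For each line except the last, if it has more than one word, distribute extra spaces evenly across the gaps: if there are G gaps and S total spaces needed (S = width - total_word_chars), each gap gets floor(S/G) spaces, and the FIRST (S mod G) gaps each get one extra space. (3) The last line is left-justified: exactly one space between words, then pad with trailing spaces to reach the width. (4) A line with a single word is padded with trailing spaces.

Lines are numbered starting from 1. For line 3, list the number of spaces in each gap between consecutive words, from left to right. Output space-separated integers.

Answer: 1 1 1

Derivation:
Line 1: ['structure', 'ocean', 'tired'] (min_width=21, slack=2)
Line 2: ['letter', 'mineral', 'high'] (min_width=19, slack=4)
Line 3: ['sound', 'do', 'library', 'pencil'] (min_width=23, slack=0)
Line 4: ['pepper'] (min_width=6, slack=17)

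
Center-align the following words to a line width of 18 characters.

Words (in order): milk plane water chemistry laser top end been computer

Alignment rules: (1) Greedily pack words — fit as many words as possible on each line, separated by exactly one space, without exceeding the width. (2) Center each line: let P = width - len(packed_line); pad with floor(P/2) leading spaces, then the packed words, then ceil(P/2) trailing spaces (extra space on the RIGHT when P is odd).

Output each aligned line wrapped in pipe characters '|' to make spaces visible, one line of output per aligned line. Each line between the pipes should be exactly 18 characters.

Answer: | milk plane water |
| chemistry laser  |
|   top end been   |
|     computer     |

Derivation:
Line 1: ['milk', 'plane', 'water'] (min_width=16, slack=2)
Line 2: ['chemistry', 'laser'] (min_width=15, slack=3)
Line 3: ['top', 'end', 'been'] (min_width=12, slack=6)
Line 4: ['computer'] (min_width=8, slack=10)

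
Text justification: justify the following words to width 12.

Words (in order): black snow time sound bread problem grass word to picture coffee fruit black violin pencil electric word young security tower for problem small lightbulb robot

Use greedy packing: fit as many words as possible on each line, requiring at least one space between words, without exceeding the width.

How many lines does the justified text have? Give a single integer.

Answer: 17

Derivation:
Line 1: ['black', 'snow'] (min_width=10, slack=2)
Line 2: ['time', 'sound'] (min_width=10, slack=2)
Line 3: ['bread'] (min_width=5, slack=7)
Line 4: ['problem'] (min_width=7, slack=5)
Line 5: ['grass', 'word'] (min_width=10, slack=2)
Line 6: ['to', 'picture'] (min_width=10, slack=2)
Line 7: ['coffee', 'fruit'] (min_width=12, slack=0)
Line 8: ['black', 'violin'] (min_width=12, slack=0)
Line 9: ['pencil'] (min_width=6, slack=6)
Line 10: ['electric'] (min_width=8, slack=4)
Line 11: ['word', 'young'] (min_width=10, slack=2)
Line 12: ['security'] (min_width=8, slack=4)
Line 13: ['tower', 'for'] (min_width=9, slack=3)
Line 14: ['problem'] (min_width=7, slack=5)
Line 15: ['small'] (min_width=5, slack=7)
Line 16: ['lightbulb'] (min_width=9, slack=3)
Line 17: ['robot'] (min_width=5, slack=7)
Total lines: 17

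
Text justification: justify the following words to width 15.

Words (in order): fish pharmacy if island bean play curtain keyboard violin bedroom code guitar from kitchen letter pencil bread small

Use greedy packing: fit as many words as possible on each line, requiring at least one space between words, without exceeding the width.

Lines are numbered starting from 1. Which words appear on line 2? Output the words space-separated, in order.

Answer: if island bean

Derivation:
Line 1: ['fish', 'pharmacy'] (min_width=13, slack=2)
Line 2: ['if', 'island', 'bean'] (min_width=14, slack=1)
Line 3: ['play', 'curtain'] (min_width=12, slack=3)
Line 4: ['keyboard', 'violin'] (min_width=15, slack=0)
Line 5: ['bedroom', 'code'] (min_width=12, slack=3)
Line 6: ['guitar', 'from'] (min_width=11, slack=4)
Line 7: ['kitchen', 'letter'] (min_width=14, slack=1)
Line 8: ['pencil', 'bread'] (min_width=12, slack=3)
Line 9: ['small'] (min_width=5, slack=10)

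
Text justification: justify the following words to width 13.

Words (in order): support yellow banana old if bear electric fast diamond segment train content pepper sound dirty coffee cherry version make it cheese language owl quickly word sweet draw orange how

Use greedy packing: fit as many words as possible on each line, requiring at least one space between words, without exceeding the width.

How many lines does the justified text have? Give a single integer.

Answer: 16

Derivation:
Line 1: ['support'] (min_width=7, slack=6)
Line 2: ['yellow', 'banana'] (min_width=13, slack=0)
Line 3: ['old', 'if', 'bear'] (min_width=11, slack=2)
Line 4: ['electric', 'fast'] (min_width=13, slack=0)
Line 5: ['diamond'] (min_width=7, slack=6)
Line 6: ['segment', 'train'] (min_width=13, slack=0)
Line 7: ['content'] (min_width=7, slack=6)
Line 8: ['pepper', 'sound'] (min_width=12, slack=1)
Line 9: ['dirty', 'coffee'] (min_width=12, slack=1)
Line 10: ['cherry'] (min_width=6, slack=7)
Line 11: ['version', 'make'] (min_width=12, slack=1)
Line 12: ['it', 'cheese'] (min_width=9, slack=4)
Line 13: ['language', 'owl'] (min_width=12, slack=1)
Line 14: ['quickly', 'word'] (min_width=12, slack=1)
Line 15: ['sweet', 'draw'] (min_width=10, slack=3)
Line 16: ['orange', 'how'] (min_width=10, slack=3)
Total lines: 16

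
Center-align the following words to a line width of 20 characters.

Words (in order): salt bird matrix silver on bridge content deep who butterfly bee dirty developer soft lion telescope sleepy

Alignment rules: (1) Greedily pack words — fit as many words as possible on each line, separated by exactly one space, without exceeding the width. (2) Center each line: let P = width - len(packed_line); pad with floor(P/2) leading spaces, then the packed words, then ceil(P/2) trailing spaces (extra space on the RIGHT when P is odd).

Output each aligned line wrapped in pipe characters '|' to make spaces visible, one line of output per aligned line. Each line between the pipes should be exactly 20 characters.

Answer: |  salt bird matrix  |
|  silver on bridge  |
|  content deep who  |
|butterfly bee dirty |
|developer soft lion |
|  telescope sleepy  |

Derivation:
Line 1: ['salt', 'bird', 'matrix'] (min_width=16, slack=4)
Line 2: ['silver', 'on', 'bridge'] (min_width=16, slack=4)
Line 3: ['content', 'deep', 'who'] (min_width=16, slack=4)
Line 4: ['butterfly', 'bee', 'dirty'] (min_width=19, slack=1)
Line 5: ['developer', 'soft', 'lion'] (min_width=19, slack=1)
Line 6: ['telescope', 'sleepy'] (min_width=16, slack=4)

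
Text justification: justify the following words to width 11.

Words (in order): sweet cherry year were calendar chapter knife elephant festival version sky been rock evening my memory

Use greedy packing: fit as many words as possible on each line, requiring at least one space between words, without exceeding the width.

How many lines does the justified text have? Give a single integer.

Line 1: ['sweet'] (min_width=5, slack=6)
Line 2: ['cherry', 'year'] (min_width=11, slack=0)
Line 3: ['were'] (min_width=4, slack=7)
Line 4: ['calendar'] (min_width=8, slack=3)
Line 5: ['chapter'] (min_width=7, slack=4)
Line 6: ['knife'] (min_width=5, slack=6)
Line 7: ['elephant'] (min_width=8, slack=3)
Line 8: ['festival'] (min_width=8, slack=3)
Line 9: ['version', 'sky'] (min_width=11, slack=0)
Line 10: ['been', 'rock'] (min_width=9, slack=2)
Line 11: ['evening', 'my'] (min_width=10, slack=1)
Line 12: ['memory'] (min_width=6, slack=5)
Total lines: 12

Answer: 12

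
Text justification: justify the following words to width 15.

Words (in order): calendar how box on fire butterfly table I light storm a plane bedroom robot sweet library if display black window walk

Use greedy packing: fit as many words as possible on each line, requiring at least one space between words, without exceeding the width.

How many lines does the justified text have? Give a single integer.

Answer: 9

Derivation:
Line 1: ['calendar', 'how'] (min_width=12, slack=3)
Line 2: ['box', 'on', 'fire'] (min_width=11, slack=4)
Line 3: ['butterfly', 'table'] (min_width=15, slack=0)
Line 4: ['I', 'light', 'storm', 'a'] (min_width=15, slack=0)
Line 5: ['plane', 'bedroom'] (min_width=13, slack=2)
Line 6: ['robot', 'sweet'] (min_width=11, slack=4)
Line 7: ['library', 'if'] (min_width=10, slack=5)
Line 8: ['display', 'black'] (min_width=13, slack=2)
Line 9: ['window', 'walk'] (min_width=11, slack=4)
Total lines: 9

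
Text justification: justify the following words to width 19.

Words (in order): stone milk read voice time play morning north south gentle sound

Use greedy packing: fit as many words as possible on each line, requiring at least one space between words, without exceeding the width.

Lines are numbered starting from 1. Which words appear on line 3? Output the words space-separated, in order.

Answer: morning north south

Derivation:
Line 1: ['stone', 'milk', 'read'] (min_width=15, slack=4)
Line 2: ['voice', 'time', 'play'] (min_width=15, slack=4)
Line 3: ['morning', 'north', 'south'] (min_width=19, slack=0)
Line 4: ['gentle', 'sound'] (min_width=12, slack=7)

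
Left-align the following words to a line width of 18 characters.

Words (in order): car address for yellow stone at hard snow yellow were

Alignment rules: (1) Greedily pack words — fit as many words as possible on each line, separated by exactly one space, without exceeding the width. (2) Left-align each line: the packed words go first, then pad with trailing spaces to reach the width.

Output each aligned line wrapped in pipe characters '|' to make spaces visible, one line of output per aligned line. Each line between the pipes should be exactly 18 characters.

Line 1: ['car', 'address', 'for'] (min_width=15, slack=3)
Line 2: ['yellow', 'stone', 'at'] (min_width=15, slack=3)
Line 3: ['hard', 'snow', 'yellow'] (min_width=16, slack=2)
Line 4: ['were'] (min_width=4, slack=14)

Answer: |car address for   |
|yellow stone at   |
|hard snow yellow  |
|were              |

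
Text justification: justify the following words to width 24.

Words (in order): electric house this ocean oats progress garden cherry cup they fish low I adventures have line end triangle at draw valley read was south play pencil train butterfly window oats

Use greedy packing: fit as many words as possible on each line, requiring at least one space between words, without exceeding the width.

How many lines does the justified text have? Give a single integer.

Answer: 8

Derivation:
Line 1: ['electric', 'house', 'this'] (min_width=19, slack=5)
Line 2: ['ocean', 'oats', 'progress'] (min_width=19, slack=5)
Line 3: ['garden', 'cherry', 'cup', 'they'] (min_width=22, slack=2)
Line 4: ['fish', 'low', 'I', 'adventures'] (min_width=21, slack=3)
Line 5: ['have', 'line', 'end', 'triangle'] (min_width=22, slack=2)
Line 6: ['at', 'draw', 'valley', 'read', 'was'] (min_width=23, slack=1)
Line 7: ['south', 'play', 'pencil', 'train'] (min_width=23, slack=1)
Line 8: ['butterfly', 'window', 'oats'] (min_width=21, slack=3)
Total lines: 8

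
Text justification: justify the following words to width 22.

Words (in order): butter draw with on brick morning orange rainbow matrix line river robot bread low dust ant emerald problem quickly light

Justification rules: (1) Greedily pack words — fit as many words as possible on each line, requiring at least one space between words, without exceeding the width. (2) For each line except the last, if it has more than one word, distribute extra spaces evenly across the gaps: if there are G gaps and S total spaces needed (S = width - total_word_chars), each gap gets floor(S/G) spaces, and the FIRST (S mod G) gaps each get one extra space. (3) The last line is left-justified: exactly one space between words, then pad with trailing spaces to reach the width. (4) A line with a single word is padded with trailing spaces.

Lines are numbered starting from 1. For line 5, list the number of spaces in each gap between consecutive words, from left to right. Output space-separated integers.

Answer: 4 4

Derivation:
Line 1: ['butter', 'draw', 'with', 'on'] (min_width=19, slack=3)
Line 2: ['brick', 'morning', 'orange'] (min_width=20, slack=2)
Line 3: ['rainbow', 'matrix', 'line'] (min_width=19, slack=3)
Line 4: ['river', 'robot', 'bread', 'low'] (min_width=21, slack=1)
Line 5: ['dust', 'ant', 'emerald'] (min_width=16, slack=6)
Line 6: ['problem', 'quickly', 'light'] (min_width=21, slack=1)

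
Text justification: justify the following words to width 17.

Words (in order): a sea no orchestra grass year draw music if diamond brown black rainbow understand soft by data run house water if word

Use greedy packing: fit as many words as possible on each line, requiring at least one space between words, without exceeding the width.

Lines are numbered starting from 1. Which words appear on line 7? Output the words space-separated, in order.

Answer: by data run house

Derivation:
Line 1: ['a', 'sea', 'no'] (min_width=8, slack=9)
Line 2: ['orchestra', 'grass'] (min_width=15, slack=2)
Line 3: ['year', 'draw', 'music'] (min_width=15, slack=2)
Line 4: ['if', 'diamond', 'brown'] (min_width=16, slack=1)
Line 5: ['black', 'rainbow'] (min_width=13, slack=4)
Line 6: ['understand', 'soft'] (min_width=15, slack=2)
Line 7: ['by', 'data', 'run', 'house'] (min_width=17, slack=0)
Line 8: ['water', 'if', 'word'] (min_width=13, slack=4)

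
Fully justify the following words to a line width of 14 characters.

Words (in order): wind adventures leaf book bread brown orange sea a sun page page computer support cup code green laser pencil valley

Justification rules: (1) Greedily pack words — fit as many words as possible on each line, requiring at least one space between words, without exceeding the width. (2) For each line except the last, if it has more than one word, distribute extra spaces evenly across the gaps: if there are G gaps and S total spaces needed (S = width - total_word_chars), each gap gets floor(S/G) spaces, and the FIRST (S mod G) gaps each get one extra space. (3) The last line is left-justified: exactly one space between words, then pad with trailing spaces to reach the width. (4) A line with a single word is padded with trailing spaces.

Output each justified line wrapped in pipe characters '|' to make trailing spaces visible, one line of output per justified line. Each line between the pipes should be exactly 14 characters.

Answer: |wind          |
|adventures    |
|leaf      book|
|bread    brown|
|orange  sea  a|
|sun  page page|
|computer      |
|support    cup|
|code     green|
|laser   pencil|
|valley        |

Derivation:
Line 1: ['wind'] (min_width=4, slack=10)
Line 2: ['adventures'] (min_width=10, slack=4)
Line 3: ['leaf', 'book'] (min_width=9, slack=5)
Line 4: ['bread', 'brown'] (min_width=11, slack=3)
Line 5: ['orange', 'sea', 'a'] (min_width=12, slack=2)
Line 6: ['sun', 'page', 'page'] (min_width=13, slack=1)
Line 7: ['computer'] (min_width=8, slack=6)
Line 8: ['support', 'cup'] (min_width=11, slack=3)
Line 9: ['code', 'green'] (min_width=10, slack=4)
Line 10: ['laser', 'pencil'] (min_width=12, slack=2)
Line 11: ['valley'] (min_width=6, slack=8)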